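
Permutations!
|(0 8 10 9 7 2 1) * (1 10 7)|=7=|(0 8 7 2 10 9 1)|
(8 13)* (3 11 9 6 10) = [0, 1, 2, 11, 4, 5, 10, 7, 13, 6, 3, 9, 12, 8] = (3 11 9 6 10)(8 13)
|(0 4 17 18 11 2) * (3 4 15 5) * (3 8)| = 10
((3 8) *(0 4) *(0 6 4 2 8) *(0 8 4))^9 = ((0 2 4 6)(3 8))^9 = (0 2 4 6)(3 8)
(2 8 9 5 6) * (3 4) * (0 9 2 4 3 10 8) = (0 9 5 6 4 10 8 2) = [9, 1, 0, 3, 10, 6, 4, 7, 2, 5, 8]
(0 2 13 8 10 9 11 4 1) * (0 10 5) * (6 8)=[2, 10, 13, 3, 1, 0, 8, 7, 5, 11, 9, 4, 12, 6]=(0 2 13 6 8 5)(1 10 9 11 4)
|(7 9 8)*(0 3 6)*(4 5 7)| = |(0 3 6)(4 5 7 9 8)| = 15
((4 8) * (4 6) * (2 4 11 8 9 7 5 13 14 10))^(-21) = ((2 4 9 7 5 13 14 10)(6 11 8))^(-21) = (2 7 14 4 5 10 9 13)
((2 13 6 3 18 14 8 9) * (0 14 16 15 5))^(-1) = (0 5 15 16 18 3 6 13 2 9 8 14)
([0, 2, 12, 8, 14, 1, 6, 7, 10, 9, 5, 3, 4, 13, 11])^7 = [0, 8, 10, 4, 1, 3, 6, 7, 14, 9, 11, 12, 5, 13, 2]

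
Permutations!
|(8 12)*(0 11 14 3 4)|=|(0 11 14 3 4)(8 12)|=10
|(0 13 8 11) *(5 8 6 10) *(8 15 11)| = 7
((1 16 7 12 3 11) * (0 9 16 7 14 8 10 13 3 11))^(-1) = (0 3 13 10 8 14 16 9)(1 11 12 7)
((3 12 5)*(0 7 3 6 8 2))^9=(0 7 3 12 5 6 8 2)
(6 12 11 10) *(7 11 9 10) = (6 12 9 10)(7 11) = [0, 1, 2, 3, 4, 5, 12, 11, 8, 10, 6, 7, 9]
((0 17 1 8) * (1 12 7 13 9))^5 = ((0 17 12 7 13 9 1 8))^5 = (0 9 12 8 13 17 1 7)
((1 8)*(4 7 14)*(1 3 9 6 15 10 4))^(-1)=(1 14 7 4 10 15 6 9 3 8)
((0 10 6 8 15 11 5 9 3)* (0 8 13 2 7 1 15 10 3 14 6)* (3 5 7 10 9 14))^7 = ((0 5 14 6 13 2 10)(1 15 11 7)(3 8 9))^7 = (1 7 11 15)(3 8 9)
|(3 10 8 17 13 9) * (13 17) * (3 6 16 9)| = |(17)(3 10 8 13)(6 16 9)| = 12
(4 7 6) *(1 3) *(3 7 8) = (1 7 6 4 8 3) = [0, 7, 2, 1, 8, 5, 4, 6, 3]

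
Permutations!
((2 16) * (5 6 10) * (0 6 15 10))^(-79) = (0 6)(2 16)(5 10 15)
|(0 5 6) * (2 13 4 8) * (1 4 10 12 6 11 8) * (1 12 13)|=|(0 5 11 8 2 1 4 12 6)(10 13)|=18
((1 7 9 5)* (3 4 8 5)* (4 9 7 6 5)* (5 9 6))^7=((1 5)(3 6 9)(4 8))^7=(1 5)(3 6 9)(4 8)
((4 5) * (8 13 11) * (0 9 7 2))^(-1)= ((0 9 7 2)(4 5)(8 13 11))^(-1)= (0 2 7 9)(4 5)(8 11 13)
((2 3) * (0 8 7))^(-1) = ((0 8 7)(2 3))^(-1) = (0 7 8)(2 3)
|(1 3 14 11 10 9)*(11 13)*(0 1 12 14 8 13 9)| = 21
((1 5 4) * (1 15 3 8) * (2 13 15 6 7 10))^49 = (1 10 8 7 3 6 15 4 13 5 2)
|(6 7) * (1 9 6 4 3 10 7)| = |(1 9 6)(3 10 7 4)| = 12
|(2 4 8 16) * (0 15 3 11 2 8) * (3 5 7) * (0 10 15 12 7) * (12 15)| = |(0 15 5)(2 4 10 12 7 3 11)(8 16)| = 42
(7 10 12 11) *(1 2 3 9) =(1 2 3 9)(7 10 12 11) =[0, 2, 3, 9, 4, 5, 6, 10, 8, 1, 12, 7, 11]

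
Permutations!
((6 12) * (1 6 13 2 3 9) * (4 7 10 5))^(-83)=(1 6 12 13 2 3 9)(4 7 10 5)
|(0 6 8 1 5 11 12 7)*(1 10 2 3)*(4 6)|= 12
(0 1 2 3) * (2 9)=(0 1 9 2 3)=[1, 9, 3, 0, 4, 5, 6, 7, 8, 2]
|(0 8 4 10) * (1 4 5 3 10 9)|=15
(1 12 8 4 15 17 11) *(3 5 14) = (1 12 8 4 15 17 11)(3 5 14) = [0, 12, 2, 5, 15, 14, 6, 7, 4, 9, 10, 1, 8, 13, 3, 17, 16, 11]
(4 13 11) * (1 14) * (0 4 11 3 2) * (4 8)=(0 8 4 13 3 2)(1 14)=[8, 14, 0, 2, 13, 5, 6, 7, 4, 9, 10, 11, 12, 3, 1]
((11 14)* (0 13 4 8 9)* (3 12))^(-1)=(0 9 8 4 13)(3 12)(11 14)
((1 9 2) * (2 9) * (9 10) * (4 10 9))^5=(1 2)(4 10)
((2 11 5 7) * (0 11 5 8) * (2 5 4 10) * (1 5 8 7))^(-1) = ((0 11 7 8)(1 5)(2 4 10))^(-1) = (0 8 7 11)(1 5)(2 10 4)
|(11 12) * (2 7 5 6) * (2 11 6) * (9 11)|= |(2 7 5)(6 9 11 12)|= 12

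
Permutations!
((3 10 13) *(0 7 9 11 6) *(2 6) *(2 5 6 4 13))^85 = (13)(0 7 9 11 5 6)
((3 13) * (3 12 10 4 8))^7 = (3 13 12 10 4 8)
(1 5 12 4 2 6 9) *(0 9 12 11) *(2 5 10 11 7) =(0 9 1 10 11)(2 6 12 4 5 7) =[9, 10, 6, 3, 5, 7, 12, 2, 8, 1, 11, 0, 4]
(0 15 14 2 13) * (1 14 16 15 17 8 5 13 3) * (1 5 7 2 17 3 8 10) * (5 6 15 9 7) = (0 3 6 15 16 9 7 2 8 5 13)(1 14 17 10) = [3, 14, 8, 6, 4, 13, 15, 2, 5, 7, 1, 11, 12, 0, 17, 16, 9, 10]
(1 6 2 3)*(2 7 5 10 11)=(1 6 7 5 10 11 2 3)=[0, 6, 3, 1, 4, 10, 7, 5, 8, 9, 11, 2]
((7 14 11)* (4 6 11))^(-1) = (4 14 7 11 6)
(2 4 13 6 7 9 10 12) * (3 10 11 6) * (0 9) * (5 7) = [9, 1, 4, 10, 13, 7, 5, 0, 8, 11, 12, 6, 2, 3] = (0 9 11 6 5 7)(2 4 13 3 10 12)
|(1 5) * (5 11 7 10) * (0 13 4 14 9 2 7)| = |(0 13 4 14 9 2 7 10 5 1 11)| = 11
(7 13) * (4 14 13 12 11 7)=(4 14 13)(7 12 11)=[0, 1, 2, 3, 14, 5, 6, 12, 8, 9, 10, 7, 11, 4, 13]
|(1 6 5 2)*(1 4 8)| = 6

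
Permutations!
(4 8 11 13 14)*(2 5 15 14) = (2 5 15 14 4 8 11 13) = [0, 1, 5, 3, 8, 15, 6, 7, 11, 9, 10, 13, 12, 2, 4, 14]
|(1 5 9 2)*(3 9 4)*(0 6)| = |(0 6)(1 5 4 3 9 2)| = 6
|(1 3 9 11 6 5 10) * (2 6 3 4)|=6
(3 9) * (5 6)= (3 9)(5 6)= [0, 1, 2, 9, 4, 6, 5, 7, 8, 3]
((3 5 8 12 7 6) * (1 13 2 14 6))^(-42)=(1 12 5 6 2)(3 14 13 7 8)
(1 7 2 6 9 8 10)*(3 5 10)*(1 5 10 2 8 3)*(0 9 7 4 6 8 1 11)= (0 9 3 10 5 2 8 11)(1 4 6 7)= [9, 4, 8, 10, 6, 2, 7, 1, 11, 3, 5, 0]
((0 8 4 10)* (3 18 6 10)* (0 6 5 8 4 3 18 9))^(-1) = (0 9 3 8 5 18 4)(6 10)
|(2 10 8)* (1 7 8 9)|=6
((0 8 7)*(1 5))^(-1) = (0 7 8)(1 5)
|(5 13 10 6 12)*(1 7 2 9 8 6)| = |(1 7 2 9 8 6 12 5 13 10)| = 10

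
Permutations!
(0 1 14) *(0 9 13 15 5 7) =[1, 14, 2, 3, 4, 7, 6, 0, 8, 13, 10, 11, 12, 15, 9, 5] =(0 1 14 9 13 15 5 7)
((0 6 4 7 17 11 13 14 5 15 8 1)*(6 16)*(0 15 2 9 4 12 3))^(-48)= ((0 16 6 12 3)(1 15 8)(2 9 4 7 17 11 13 14 5))^(-48)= (0 6 3 16 12)(2 13 7)(4 5 11)(9 14 17)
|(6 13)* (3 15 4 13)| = |(3 15 4 13 6)| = 5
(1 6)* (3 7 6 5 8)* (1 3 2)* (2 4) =(1 5 8 4 2)(3 7 6) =[0, 5, 1, 7, 2, 8, 3, 6, 4]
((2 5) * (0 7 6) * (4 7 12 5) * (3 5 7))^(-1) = (0 6 7 12)(2 5 3 4)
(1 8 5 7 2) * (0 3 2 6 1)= (0 3 2)(1 8 5 7 6)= [3, 8, 0, 2, 4, 7, 1, 6, 5]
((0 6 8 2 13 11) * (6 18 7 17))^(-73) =((0 18 7 17 6 8 2 13 11))^(-73) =(0 11 13 2 8 6 17 7 18)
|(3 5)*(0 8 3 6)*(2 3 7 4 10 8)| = |(0 2 3 5 6)(4 10 8 7)| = 20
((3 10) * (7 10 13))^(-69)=((3 13 7 10))^(-69)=(3 10 7 13)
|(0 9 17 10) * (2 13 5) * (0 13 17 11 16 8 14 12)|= |(0 9 11 16 8 14 12)(2 17 10 13 5)|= 35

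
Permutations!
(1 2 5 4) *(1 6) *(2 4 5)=(1 4 6)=[0, 4, 2, 3, 6, 5, 1]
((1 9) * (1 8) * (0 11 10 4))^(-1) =(0 4 10 11)(1 8 9)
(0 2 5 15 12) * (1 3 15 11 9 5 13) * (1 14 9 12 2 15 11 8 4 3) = (0 15 2 13 14 9 5 8 4 3 11 12) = [15, 1, 13, 11, 3, 8, 6, 7, 4, 5, 10, 12, 0, 14, 9, 2]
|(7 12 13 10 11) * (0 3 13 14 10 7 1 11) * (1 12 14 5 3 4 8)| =12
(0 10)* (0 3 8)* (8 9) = [10, 1, 2, 9, 4, 5, 6, 7, 0, 8, 3] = (0 10 3 9 8)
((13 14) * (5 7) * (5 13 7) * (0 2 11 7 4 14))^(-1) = ((0 2 11 7 13)(4 14))^(-1) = (0 13 7 11 2)(4 14)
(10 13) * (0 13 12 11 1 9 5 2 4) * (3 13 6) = (0 6 3 13 10 12 11 1 9 5 2 4) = [6, 9, 4, 13, 0, 2, 3, 7, 8, 5, 12, 1, 11, 10]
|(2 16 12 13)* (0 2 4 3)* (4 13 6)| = 7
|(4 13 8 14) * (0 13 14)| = |(0 13 8)(4 14)| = 6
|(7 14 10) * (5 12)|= 6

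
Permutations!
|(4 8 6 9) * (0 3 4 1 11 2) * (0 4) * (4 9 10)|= |(0 3)(1 11 2 9)(4 8 6 10)|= 4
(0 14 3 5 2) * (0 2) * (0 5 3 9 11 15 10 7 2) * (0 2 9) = (0 14)(7 9 11 15 10) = [14, 1, 2, 3, 4, 5, 6, 9, 8, 11, 7, 15, 12, 13, 0, 10]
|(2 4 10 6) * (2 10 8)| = 6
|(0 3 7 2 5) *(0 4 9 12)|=|(0 3 7 2 5 4 9 12)|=8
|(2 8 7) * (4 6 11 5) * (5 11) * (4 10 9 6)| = |(11)(2 8 7)(5 10 9 6)| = 12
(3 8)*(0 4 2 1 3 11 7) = (0 4 2 1 3 8 11 7) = [4, 3, 1, 8, 2, 5, 6, 0, 11, 9, 10, 7]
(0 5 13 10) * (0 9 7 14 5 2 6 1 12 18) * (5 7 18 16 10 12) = (0 2 6 1 5 13 12 16 10 9 18)(7 14) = [2, 5, 6, 3, 4, 13, 1, 14, 8, 18, 9, 11, 16, 12, 7, 15, 10, 17, 0]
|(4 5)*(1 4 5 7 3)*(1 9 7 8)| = |(1 4 8)(3 9 7)| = 3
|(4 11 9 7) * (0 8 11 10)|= 7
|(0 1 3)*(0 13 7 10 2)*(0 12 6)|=9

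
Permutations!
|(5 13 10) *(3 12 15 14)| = |(3 12 15 14)(5 13 10)| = 12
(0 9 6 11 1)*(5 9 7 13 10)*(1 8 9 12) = (0 7 13 10 5 12 1)(6 11 8 9) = [7, 0, 2, 3, 4, 12, 11, 13, 9, 6, 5, 8, 1, 10]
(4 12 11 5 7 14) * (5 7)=[0, 1, 2, 3, 12, 5, 6, 14, 8, 9, 10, 7, 11, 13, 4]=(4 12 11 7 14)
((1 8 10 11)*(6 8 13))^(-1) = (1 11 10 8 6 13)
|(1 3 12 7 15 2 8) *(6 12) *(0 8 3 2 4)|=|(0 8 1 2 3 6 12 7 15 4)|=10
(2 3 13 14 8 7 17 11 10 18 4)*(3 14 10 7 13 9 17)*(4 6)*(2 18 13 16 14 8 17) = (2 8 16 14 17 11 7 3 9)(4 18 6)(10 13) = [0, 1, 8, 9, 18, 5, 4, 3, 16, 2, 13, 7, 12, 10, 17, 15, 14, 11, 6]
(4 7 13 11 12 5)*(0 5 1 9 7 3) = [5, 9, 2, 0, 3, 4, 6, 13, 8, 7, 10, 12, 1, 11] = (0 5 4 3)(1 9 7 13 11 12)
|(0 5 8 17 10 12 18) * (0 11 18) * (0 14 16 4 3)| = |(0 5 8 17 10 12 14 16 4 3)(11 18)| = 10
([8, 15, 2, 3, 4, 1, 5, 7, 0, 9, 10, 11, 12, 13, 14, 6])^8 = (15)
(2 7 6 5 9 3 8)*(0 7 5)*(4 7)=(0 4 7 6)(2 5 9 3 8)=[4, 1, 5, 8, 7, 9, 0, 6, 2, 3]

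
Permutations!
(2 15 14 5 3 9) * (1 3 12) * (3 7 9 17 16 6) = (1 7 9 2 15 14 5 12)(3 17 16 6) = [0, 7, 15, 17, 4, 12, 3, 9, 8, 2, 10, 11, 1, 13, 5, 14, 6, 16]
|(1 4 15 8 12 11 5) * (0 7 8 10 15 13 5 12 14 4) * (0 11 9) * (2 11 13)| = 18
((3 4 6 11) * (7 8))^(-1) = (3 11 6 4)(7 8) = ((3 4 6 11)(7 8))^(-1)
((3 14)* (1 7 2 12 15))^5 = (15)(3 14)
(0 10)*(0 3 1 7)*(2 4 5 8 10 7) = [7, 2, 4, 1, 5, 8, 6, 0, 10, 9, 3] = (0 7)(1 2 4 5 8 10 3)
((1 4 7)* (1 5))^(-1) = ((1 4 7 5))^(-1) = (1 5 7 4)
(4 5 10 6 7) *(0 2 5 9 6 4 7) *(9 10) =(0 2 5 9 6)(4 10) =[2, 1, 5, 3, 10, 9, 0, 7, 8, 6, 4]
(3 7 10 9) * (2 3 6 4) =(2 3 7 10 9 6 4) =[0, 1, 3, 7, 2, 5, 4, 10, 8, 6, 9]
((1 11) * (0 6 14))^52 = ((0 6 14)(1 11))^52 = (0 6 14)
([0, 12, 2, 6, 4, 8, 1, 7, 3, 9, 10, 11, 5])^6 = [0, 1, 2, 3, 4, 5, 6, 7, 8, 9, 10, 11, 12]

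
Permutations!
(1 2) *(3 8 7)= (1 2)(3 8 7)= [0, 2, 1, 8, 4, 5, 6, 3, 7]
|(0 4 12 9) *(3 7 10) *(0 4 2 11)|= |(0 2 11)(3 7 10)(4 12 9)|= 3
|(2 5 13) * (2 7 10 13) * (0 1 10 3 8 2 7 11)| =|(0 1 10 13 11)(2 5 7 3 8)| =5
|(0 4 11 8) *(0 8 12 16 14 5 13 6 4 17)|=|(0 17)(4 11 12 16 14 5 13 6)|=8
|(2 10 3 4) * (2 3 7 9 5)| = 10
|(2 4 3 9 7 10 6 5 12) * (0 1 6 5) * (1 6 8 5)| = 10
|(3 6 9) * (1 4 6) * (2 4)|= 6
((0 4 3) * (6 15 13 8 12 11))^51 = (6 8)(11 13)(12 15)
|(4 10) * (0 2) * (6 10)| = 6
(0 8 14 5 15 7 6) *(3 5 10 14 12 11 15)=[8, 1, 2, 5, 4, 3, 0, 6, 12, 9, 14, 15, 11, 13, 10, 7]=(0 8 12 11 15 7 6)(3 5)(10 14)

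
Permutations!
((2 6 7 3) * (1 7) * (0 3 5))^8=(0 3 2 6 1 7 5)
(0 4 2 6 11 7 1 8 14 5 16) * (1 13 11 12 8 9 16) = [4, 9, 6, 3, 2, 1, 12, 13, 14, 16, 10, 7, 8, 11, 5, 15, 0] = (0 4 2 6 12 8 14 5 1 9 16)(7 13 11)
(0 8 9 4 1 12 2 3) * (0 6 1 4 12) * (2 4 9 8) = [2, 0, 3, 6, 9, 5, 1, 7, 8, 12, 10, 11, 4] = (0 2 3 6 1)(4 9 12)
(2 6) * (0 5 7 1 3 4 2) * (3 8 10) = [5, 8, 6, 4, 2, 7, 0, 1, 10, 9, 3] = (0 5 7 1 8 10 3 4 2 6)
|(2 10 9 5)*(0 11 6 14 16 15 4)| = |(0 11 6 14 16 15 4)(2 10 9 5)| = 28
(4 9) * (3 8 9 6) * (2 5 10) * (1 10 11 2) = (1 10)(2 5 11)(3 8 9 4 6) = [0, 10, 5, 8, 6, 11, 3, 7, 9, 4, 1, 2]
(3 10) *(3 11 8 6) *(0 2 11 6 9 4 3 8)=(0 2 11)(3 10 6 8 9 4)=[2, 1, 11, 10, 3, 5, 8, 7, 9, 4, 6, 0]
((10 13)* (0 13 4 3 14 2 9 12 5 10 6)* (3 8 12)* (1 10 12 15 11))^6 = (15)(2 3)(9 14)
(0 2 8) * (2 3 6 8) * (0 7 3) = (3 6 8 7) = [0, 1, 2, 6, 4, 5, 8, 3, 7]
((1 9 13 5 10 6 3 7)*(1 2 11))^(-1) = ((1 9 13 5 10 6 3 7 2 11))^(-1) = (1 11 2 7 3 6 10 5 13 9)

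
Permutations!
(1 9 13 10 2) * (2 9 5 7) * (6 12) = (1 5 7 2)(6 12)(9 13 10) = [0, 5, 1, 3, 4, 7, 12, 2, 8, 13, 9, 11, 6, 10]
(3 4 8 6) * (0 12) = [12, 1, 2, 4, 8, 5, 3, 7, 6, 9, 10, 11, 0] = (0 12)(3 4 8 6)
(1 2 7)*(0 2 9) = (0 2 7 1 9) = [2, 9, 7, 3, 4, 5, 6, 1, 8, 0]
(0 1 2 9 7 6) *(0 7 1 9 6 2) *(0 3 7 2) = (0 9 1 3 7)(2 6) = [9, 3, 6, 7, 4, 5, 2, 0, 8, 1]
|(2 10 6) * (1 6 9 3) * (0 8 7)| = 6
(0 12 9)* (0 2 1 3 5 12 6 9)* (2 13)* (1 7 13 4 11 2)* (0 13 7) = [6, 3, 0, 5, 11, 12, 9, 7, 8, 4, 10, 2, 13, 1] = (0 6 9 4 11 2)(1 3 5 12 13)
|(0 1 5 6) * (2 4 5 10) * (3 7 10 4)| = |(0 1 4 5 6)(2 3 7 10)| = 20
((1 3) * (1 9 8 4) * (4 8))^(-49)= (1 4 9 3)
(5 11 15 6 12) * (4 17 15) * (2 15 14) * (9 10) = (2 15 6 12 5 11 4 17 14)(9 10) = [0, 1, 15, 3, 17, 11, 12, 7, 8, 10, 9, 4, 5, 13, 2, 6, 16, 14]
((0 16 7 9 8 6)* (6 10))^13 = (0 6 10 8 9 7 16)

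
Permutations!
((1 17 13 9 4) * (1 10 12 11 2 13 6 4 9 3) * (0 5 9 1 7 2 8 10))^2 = ((0 5 9 1 17 6 4)(2 13 3 7)(8 10 12 11))^2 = (0 9 17 4 5 1 6)(2 3)(7 13)(8 12)(10 11)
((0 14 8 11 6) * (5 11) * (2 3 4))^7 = (0 14 8 5 11 6)(2 3 4) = ((0 14 8 5 11 6)(2 3 4))^7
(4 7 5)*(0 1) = (0 1)(4 7 5) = [1, 0, 2, 3, 7, 4, 6, 5]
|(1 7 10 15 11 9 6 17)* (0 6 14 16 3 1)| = |(0 6 17)(1 7 10 15 11 9 14 16 3)| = 9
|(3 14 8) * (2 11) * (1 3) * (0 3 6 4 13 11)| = 10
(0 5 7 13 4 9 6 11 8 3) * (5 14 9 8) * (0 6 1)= [14, 0, 2, 6, 8, 7, 11, 13, 3, 1, 10, 5, 12, 4, 9]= (0 14 9 1)(3 6 11 5 7 13 4 8)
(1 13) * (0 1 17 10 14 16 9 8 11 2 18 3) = [1, 13, 18, 0, 4, 5, 6, 7, 11, 8, 14, 2, 12, 17, 16, 15, 9, 10, 3] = (0 1 13 17 10 14 16 9 8 11 2 18 3)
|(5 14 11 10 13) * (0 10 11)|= 5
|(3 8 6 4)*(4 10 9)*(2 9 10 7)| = |(10)(2 9 4 3 8 6 7)| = 7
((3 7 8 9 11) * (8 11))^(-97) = (3 11 7)(8 9)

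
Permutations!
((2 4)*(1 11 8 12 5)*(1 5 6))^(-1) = (1 6 12 8 11)(2 4)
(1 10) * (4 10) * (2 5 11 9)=(1 4 10)(2 5 11 9)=[0, 4, 5, 3, 10, 11, 6, 7, 8, 2, 1, 9]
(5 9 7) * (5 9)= (7 9)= [0, 1, 2, 3, 4, 5, 6, 9, 8, 7]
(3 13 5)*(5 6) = (3 13 6 5) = [0, 1, 2, 13, 4, 3, 5, 7, 8, 9, 10, 11, 12, 6]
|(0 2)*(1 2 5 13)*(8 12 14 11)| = |(0 5 13 1 2)(8 12 14 11)| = 20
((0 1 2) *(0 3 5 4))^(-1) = (0 4 5 3 2 1)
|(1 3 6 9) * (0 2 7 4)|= |(0 2 7 4)(1 3 6 9)|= 4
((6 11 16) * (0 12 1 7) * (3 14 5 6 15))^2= ((0 12 1 7)(3 14 5 6 11 16 15))^2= (0 1)(3 5 11 15 14 6 16)(7 12)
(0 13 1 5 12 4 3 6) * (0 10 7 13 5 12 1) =[5, 12, 2, 6, 3, 1, 10, 13, 8, 9, 7, 11, 4, 0] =(0 5 1 12 4 3 6 10 7 13)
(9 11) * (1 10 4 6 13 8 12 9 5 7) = (1 10 4 6 13 8 12 9 11 5 7) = [0, 10, 2, 3, 6, 7, 13, 1, 12, 11, 4, 5, 9, 8]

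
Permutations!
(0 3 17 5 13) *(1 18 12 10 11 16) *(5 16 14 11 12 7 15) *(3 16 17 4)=[16, 18, 2, 4, 3, 13, 6, 15, 8, 9, 12, 14, 10, 0, 11, 5, 1, 17, 7]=(0 16 1 18 7 15 5 13)(3 4)(10 12)(11 14)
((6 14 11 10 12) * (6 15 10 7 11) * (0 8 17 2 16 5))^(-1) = (0 5 16 2 17 8)(6 14)(7 11)(10 15 12)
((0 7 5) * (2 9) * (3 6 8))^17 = (0 5 7)(2 9)(3 8 6)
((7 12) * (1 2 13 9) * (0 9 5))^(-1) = ((0 9 1 2 13 5)(7 12))^(-1) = (0 5 13 2 1 9)(7 12)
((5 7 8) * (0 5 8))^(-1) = (8)(0 7 5)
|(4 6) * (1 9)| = |(1 9)(4 6)| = 2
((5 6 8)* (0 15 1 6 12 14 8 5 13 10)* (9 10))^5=(0 12 10 5 9 6 13 1 8 15 14)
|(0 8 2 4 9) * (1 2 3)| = 7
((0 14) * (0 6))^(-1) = (0 6 14)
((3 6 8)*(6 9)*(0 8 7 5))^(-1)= (0 5 7 6 9 3 8)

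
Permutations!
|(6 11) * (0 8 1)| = |(0 8 1)(6 11)| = 6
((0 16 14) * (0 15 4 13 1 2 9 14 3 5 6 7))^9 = ((0 16 3 5 6 7)(1 2 9 14 15 4 13))^9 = (0 5)(1 9 15 13 2 14 4)(3 7)(6 16)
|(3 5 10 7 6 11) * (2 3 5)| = |(2 3)(5 10 7 6 11)| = 10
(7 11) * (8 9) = (7 11)(8 9) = [0, 1, 2, 3, 4, 5, 6, 11, 9, 8, 10, 7]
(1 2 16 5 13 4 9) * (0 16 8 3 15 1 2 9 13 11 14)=[16, 9, 8, 15, 13, 11, 6, 7, 3, 2, 10, 14, 12, 4, 0, 1, 5]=(0 16 5 11 14)(1 9 2 8 3 15)(4 13)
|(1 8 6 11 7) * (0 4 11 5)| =|(0 4 11 7 1 8 6 5)| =8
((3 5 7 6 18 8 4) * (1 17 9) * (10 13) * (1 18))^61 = ((1 17 9 18 8 4 3 5 7 6)(10 13))^61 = (1 17 9 18 8 4 3 5 7 6)(10 13)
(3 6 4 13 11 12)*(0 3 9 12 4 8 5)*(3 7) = (0 7 3 6 8 5)(4 13 11)(9 12) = [7, 1, 2, 6, 13, 0, 8, 3, 5, 12, 10, 4, 9, 11]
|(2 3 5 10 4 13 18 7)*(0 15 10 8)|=11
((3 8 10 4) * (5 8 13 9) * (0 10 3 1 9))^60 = (0 8 1)(3 9 10)(4 13 5)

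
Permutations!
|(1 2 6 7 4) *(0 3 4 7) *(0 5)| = |(7)(0 3 4 1 2 6 5)| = 7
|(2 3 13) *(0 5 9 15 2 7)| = 8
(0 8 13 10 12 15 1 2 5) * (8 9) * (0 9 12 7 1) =(0 12 15)(1 2 5 9 8 13 10 7) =[12, 2, 5, 3, 4, 9, 6, 1, 13, 8, 7, 11, 15, 10, 14, 0]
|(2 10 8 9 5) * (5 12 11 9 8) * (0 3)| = |(0 3)(2 10 5)(9 12 11)| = 6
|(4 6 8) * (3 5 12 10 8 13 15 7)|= |(3 5 12 10 8 4 6 13 15 7)|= 10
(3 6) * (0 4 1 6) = (0 4 1 6 3) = [4, 6, 2, 0, 1, 5, 3]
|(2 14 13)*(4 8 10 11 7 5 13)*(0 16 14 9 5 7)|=28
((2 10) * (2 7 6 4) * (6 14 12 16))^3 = ((2 10 7 14 12 16 6 4))^3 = (2 14 6 10 12 4 7 16)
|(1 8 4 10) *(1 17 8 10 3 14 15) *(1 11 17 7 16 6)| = 35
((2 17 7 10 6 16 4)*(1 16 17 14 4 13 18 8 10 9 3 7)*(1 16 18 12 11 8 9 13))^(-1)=((1 18 9 3 7 13 12 11 8 10 6 17 16)(2 14 4))^(-1)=(1 16 17 6 10 8 11 12 13 7 3 9 18)(2 4 14)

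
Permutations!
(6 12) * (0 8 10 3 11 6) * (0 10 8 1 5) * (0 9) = (0 1 5 9)(3 11 6 12 10) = [1, 5, 2, 11, 4, 9, 12, 7, 8, 0, 3, 6, 10]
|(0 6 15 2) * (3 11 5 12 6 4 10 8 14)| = 12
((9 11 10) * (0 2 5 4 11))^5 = ((0 2 5 4 11 10 9))^5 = (0 10 4 2 9 11 5)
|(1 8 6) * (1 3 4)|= 5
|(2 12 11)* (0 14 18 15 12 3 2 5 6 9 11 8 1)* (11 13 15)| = 12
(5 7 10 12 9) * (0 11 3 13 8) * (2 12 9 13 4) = [11, 1, 12, 4, 2, 7, 6, 10, 0, 5, 9, 3, 13, 8] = (0 11 3 4 2 12 13 8)(5 7 10 9)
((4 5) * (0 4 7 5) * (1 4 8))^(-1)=((0 8 1 4)(5 7))^(-1)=(0 4 1 8)(5 7)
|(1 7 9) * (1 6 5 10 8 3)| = |(1 7 9 6 5 10 8 3)| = 8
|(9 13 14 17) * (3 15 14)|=6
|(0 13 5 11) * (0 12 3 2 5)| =|(0 13)(2 5 11 12 3)| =10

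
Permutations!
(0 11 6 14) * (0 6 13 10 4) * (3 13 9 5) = [11, 1, 2, 13, 0, 3, 14, 7, 8, 5, 4, 9, 12, 10, 6] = (0 11 9 5 3 13 10 4)(6 14)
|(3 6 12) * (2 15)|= 6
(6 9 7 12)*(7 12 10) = (6 9 12)(7 10) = [0, 1, 2, 3, 4, 5, 9, 10, 8, 12, 7, 11, 6]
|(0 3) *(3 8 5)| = |(0 8 5 3)| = 4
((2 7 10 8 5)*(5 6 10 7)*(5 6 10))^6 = (10)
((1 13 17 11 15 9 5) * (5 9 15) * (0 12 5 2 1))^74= ((0 12 5)(1 13 17 11 2))^74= (0 5 12)(1 2 11 17 13)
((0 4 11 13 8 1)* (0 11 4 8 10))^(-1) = (0 10 13 11 1 8)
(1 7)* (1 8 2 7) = (2 7 8) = [0, 1, 7, 3, 4, 5, 6, 8, 2]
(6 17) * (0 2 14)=(0 2 14)(6 17)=[2, 1, 14, 3, 4, 5, 17, 7, 8, 9, 10, 11, 12, 13, 0, 15, 16, 6]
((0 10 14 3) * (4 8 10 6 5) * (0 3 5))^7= (0 6)(4 10 5 8 14)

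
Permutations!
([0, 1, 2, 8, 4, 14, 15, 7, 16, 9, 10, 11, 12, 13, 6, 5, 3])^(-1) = [0, 1, 2, 16, 4, 15, 14, 7, 3, 9, 10, 11, 12, 13, 5, 6, 8]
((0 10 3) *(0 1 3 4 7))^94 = (0 4)(7 10)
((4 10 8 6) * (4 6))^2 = ((4 10 8))^2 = (4 8 10)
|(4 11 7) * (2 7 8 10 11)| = 3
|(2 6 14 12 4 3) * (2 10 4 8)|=15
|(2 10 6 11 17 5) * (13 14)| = 6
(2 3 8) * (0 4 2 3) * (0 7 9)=[4, 1, 7, 8, 2, 5, 6, 9, 3, 0]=(0 4 2 7 9)(3 8)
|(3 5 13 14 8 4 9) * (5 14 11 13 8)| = |(3 14 5 8 4 9)(11 13)| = 6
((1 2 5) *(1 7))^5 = ((1 2 5 7))^5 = (1 2 5 7)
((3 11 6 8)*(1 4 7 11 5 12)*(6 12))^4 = (1 12 11 7 4)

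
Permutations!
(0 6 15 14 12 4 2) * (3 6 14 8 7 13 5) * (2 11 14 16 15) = [16, 1, 0, 6, 11, 3, 2, 13, 7, 9, 10, 14, 4, 5, 12, 8, 15] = (0 16 15 8 7 13 5 3 6 2)(4 11 14 12)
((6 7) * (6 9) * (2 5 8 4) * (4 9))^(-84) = ((2 5 8 9 6 7 4))^(-84) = (9)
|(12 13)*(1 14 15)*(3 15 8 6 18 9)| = |(1 14 8 6 18 9 3 15)(12 13)| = 8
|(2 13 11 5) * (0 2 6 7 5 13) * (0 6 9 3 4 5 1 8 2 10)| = |(0 10)(1 8 2 6 7)(3 4 5 9)(11 13)| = 20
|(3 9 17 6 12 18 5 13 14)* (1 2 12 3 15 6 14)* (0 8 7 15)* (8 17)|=|(0 17 14)(1 2 12 18 5 13)(3 9 8 7 15 6)|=6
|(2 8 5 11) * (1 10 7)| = 12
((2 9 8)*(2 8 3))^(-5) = (2 9 3)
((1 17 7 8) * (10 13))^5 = (1 17 7 8)(10 13)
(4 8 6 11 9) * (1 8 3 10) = (1 8 6 11 9 4 3 10) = [0, 8, 2, 10, 3, 5, 11, 7, 6, 4, 1, 9]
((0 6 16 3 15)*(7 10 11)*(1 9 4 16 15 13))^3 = (1 16)(3 9)(4 13)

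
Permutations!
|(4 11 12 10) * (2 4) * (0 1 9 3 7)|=5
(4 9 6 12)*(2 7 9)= (2 7 9 6 12 4)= [0, 1, 7, 3, 2, 5, 12, 9, 8, 6, 10, 11, 4]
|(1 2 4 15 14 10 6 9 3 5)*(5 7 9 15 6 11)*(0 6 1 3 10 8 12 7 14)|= 9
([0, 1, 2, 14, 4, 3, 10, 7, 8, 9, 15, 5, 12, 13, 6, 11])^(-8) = [0, 1, 2, 5, 4, 11, 14, 7, 8, 9, 6, 15, 12, 13, 3, 10]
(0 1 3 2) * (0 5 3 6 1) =(1 6)(2 5 3) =[0, 6, 5, 2, 4, 3, 1]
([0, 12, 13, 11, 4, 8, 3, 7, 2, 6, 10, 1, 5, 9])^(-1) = (1 11 3 6 9 13 2 8 5 12)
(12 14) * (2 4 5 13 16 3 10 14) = (2 4 5 13 16 3 10 14 12) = [0, 1, 4, 10, 5, 13, 6, 7, 8, 9, 14, 11, 2, 16, 12, 15, 3]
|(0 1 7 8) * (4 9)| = |(0 1 7 8)(4 9)| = 4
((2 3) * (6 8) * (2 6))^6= (2 6)(3 8)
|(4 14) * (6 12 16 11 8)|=10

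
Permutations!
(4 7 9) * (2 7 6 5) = (2 7 9 4 6 5) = [0, 1, 7, 3, 6, 2, 5, 9, 8, 4]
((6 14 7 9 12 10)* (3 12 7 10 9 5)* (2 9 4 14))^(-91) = ((2 9 7 5 3 12 4 14 10 6))^(-91) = (2 6 10 14 4 12 3 5 7 9)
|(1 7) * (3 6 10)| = 6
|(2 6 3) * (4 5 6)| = 5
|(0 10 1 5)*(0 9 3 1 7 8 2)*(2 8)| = |(0 10 7 2)(1 5 9 3)| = 4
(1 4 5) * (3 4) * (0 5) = (0 5 1 3 4) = [5, 3, 2, 4, 0, 1]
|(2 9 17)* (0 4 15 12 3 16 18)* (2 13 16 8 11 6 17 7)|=12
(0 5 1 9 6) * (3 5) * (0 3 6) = (0 6 3 5 1 9) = [6, 9, 2, 5, 4, 1, 3, 7, 8, 0]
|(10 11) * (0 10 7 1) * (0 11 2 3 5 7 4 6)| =|(0 10 2 3 5 7 1 11 4 6)| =10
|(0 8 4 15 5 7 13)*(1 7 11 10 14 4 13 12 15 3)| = 30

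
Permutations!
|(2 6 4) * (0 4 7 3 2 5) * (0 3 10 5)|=6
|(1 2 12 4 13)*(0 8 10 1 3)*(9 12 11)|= |(0 8 10 1 2 11 9 12 4 13 3)|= 11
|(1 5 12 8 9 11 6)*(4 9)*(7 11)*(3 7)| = 10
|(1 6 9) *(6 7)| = |(1 7 6 9)| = 4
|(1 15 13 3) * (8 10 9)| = 12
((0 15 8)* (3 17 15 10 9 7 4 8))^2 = ((0 10 9 7 4 8)(3 17 15))^2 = (0 9 4)(3 15 17)(7 8 10)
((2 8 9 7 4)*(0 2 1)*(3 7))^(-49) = ((0 2 8 9 3 7 4 1))^(-49) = (0 1 4 7 3 9 8 2)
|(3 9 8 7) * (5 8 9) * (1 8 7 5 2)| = |(9)(1 8 5 7 3 2)| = 6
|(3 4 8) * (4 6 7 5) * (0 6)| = |(0 6 7 5 4 8 3)| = 7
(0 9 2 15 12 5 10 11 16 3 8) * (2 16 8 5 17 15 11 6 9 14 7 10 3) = (0 14 7 10 6 9 16 2 11 8)(3 5)(12 17 15) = [14, 1, 11, 5, 4, 3, 9, 10, 0, 16, 6, 8, 17, 13, 7, 12, 2, 15]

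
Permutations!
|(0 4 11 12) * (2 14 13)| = |(0 4 11 12)(2 14 13)| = 12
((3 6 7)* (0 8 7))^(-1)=((0 8 7 3 6))^(-1)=(0 6 3 7 8)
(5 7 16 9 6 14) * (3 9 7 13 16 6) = (3 9)(5 13 16 7 6 14) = [0, 1, 2, 9, 4, 13, 14, 6, 8, 3, 10, 11, 12, 16, 5, 15, 7]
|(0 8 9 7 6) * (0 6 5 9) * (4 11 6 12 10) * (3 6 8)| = 24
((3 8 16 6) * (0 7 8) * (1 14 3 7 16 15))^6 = ((0 16 6 7 8 15 1 14 3))^6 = (0 1 7)(3 15 6)(8 16 14)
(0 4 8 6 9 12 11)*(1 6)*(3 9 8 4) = [3, 6, 2, 9, 4, 5, 8, 7, 1, 12, 10, 0, 11] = (0 3 9 12 11)(1 6 8)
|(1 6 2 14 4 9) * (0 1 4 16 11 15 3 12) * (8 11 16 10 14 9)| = 22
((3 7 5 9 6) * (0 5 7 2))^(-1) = (0 2 3 6 9 5)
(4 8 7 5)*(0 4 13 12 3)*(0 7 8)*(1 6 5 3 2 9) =(0 4)(1 6 5 13 12 2 9)(3 7) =[4, 6, 9, 7, 0, 13, 5, 3, 8, 1, 10, 11, 2, 12]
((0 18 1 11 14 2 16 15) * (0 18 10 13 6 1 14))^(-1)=((0 10 13 6 1 11)(2 16 15 18 14))^(-1)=(0 11 1 6 13 10)(2 14 18 15 16)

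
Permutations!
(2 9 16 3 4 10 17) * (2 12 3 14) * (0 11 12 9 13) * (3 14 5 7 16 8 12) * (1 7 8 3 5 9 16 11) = (0 1 7 11 5 8 12 14 2 13)(3 4 10 17 16 9) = [1, 7, 13, 4, 10, 8, 6, 11, 12, 3, 17, 5, 14, 0, 2, 15, 9, 16]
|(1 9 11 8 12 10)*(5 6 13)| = |(1 9 11 8 12 10)(5 6 13)| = 6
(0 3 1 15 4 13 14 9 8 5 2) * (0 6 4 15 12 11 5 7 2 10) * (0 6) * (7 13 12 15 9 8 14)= (0 3 1 15 9 14 8 13 7 2)(4 12 11 5 10 6)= [3, 15, 0, 1, 12, 10, 4, 2, 13, 14, 6, 5, 11, 7, 8, 9]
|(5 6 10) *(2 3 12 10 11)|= 7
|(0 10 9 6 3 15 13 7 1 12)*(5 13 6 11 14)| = |(0 10 9 11 14 5 13 7 1 12)(3 15 6)| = 30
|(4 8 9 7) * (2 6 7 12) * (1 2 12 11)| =8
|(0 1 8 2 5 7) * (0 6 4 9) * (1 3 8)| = |(0 3 8 2 5 7 6 4 9)| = 9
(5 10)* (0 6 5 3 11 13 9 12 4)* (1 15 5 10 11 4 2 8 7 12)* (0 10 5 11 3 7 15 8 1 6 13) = [13, 8, 1, 4, 10, 3, 5, 12, 15, 6, 7, 0, 2, 9, 14, 11] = (0 13 9 6 5 3 4 10 7 12 2 1 8 15 11)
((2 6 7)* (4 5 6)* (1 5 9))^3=(1 7 9 6 4 5 2)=((1 5 6 7 2 4 9))^3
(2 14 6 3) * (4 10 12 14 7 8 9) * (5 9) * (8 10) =[0, 1, 7, 2, 8, 9, 3, 10, 5, 4, 12, 11, 14, 13, 6] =(2 7 10 12 14 6 3)(4 8 5 9)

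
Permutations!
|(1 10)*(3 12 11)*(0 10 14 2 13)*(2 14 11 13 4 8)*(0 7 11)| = 15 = |(14)(0 10 1)(2 4 8)(3 12 13 7 11)|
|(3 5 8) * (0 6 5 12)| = 6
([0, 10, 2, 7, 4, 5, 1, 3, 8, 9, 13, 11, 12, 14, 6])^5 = [0, 1, 2, 7, 4, 5, 6, 3, 8, 9, 10, 11, 12, 13, 14]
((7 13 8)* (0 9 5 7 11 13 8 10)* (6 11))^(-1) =(0 10 13 11 6 8 7 5 9)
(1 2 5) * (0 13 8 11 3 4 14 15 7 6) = (0 13 8 11 3 4 14 15 7 6)(1 2 5) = [13, 2, 5, 4, 14, 1, 0, 6, 11, 9, 10, 3, 12, 8, 15, 7]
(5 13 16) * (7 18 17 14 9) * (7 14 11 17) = (5 13 16)(7 18)(9 14)(11 17) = [0, 1, 2, 3, 4, 13, 6, 18, 8, 14, 10, 17, 12, 16, 9, 15, 5, 11, 7]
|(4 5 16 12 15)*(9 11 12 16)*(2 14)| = 6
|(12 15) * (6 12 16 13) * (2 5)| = |(2 5)(6 12 15 16 13)| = 10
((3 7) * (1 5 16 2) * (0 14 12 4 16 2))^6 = ((0 14 12 4 16)(1 5 2)(3 7))^6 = (0 14 12 4 16)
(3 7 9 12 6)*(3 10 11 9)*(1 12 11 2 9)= (1 12 6 10 2 9 11)(3 7)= [0, 12, 9, 7, 4, 5, 10, 3, 8, 11, 2, 1, 6]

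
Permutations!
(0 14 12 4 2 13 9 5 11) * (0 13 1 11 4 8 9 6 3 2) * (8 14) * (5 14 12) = (0 8 9 14 5 4)(1 11 13 6 3 2) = [8, 11, 1, 2, 0, 4, 3, 7, 9, 14, 10, 13, 12, 6, 5]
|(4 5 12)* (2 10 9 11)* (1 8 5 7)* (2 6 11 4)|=18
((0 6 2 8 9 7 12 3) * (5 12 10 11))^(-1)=(0 3 12 5 11 10 7 9 8 2 6)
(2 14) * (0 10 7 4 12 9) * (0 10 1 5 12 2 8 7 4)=(0 1 5 12 9 10 4 2 14 8 7)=[1, 5, 14, 3, 2, 12, 6, 0, 7, 10, 4, 11, 9, 13, 8]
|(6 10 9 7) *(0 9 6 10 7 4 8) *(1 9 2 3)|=21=|(0 2 3 1 9 4 8)(6 7 10)|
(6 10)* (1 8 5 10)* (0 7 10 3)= (0 7 10 6 1 8 5 3)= [7, 8, 2, 0, 4, 3, 1, 10, 5, 9, 6]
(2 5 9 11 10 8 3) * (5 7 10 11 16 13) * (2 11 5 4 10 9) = [0, 1, 7, 11, 10, 2, 6, 9, 3, 16, 8, 5, 12, 4, 14, 15, 13] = (2 7 9 16 13 4 10 8 3 11 5)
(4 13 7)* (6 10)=(4 13 7)(6 10)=[0, 1, 2, 3, 13, 5, 10, 4, 8, 9, 6, 11, 12, 7]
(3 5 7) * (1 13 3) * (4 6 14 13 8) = (1 8 4 6 14 13 3 5 7) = [0, 8, 2, 5, 6, 7, 14, 1, 4, 9, 10, 11, 12, 3, 13]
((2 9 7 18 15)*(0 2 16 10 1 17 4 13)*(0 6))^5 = (0 15 4 9 10 6 18 17 2 16 13 7 1)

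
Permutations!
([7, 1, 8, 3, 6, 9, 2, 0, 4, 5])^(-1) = [7, 1, 6, 3, 8, 9, 4, 0, 2, 5]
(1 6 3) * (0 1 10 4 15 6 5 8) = (0 1 5 8)(3 10 4 15 6) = [1, 5, 2, 10, 15, 8, 3, 7, 0, 9, 4, 11, 12, 13, 14, 6]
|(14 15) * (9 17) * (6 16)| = 2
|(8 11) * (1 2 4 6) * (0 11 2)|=7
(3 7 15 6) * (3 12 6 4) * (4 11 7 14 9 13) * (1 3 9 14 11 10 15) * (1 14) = (1 3 11 7 14)(4 9 13)(6 12)(10 15) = [0, 3, 2, 11, 9, 5, 12, 14, 8, 13, 15, 7, 6, 4, 1, 10]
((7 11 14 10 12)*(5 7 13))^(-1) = (5 13 12 10 14 11 7)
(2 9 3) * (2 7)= (2 9 3 7)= [0, 1, 9, 7, 4, 5, 6, 2, 8, 3]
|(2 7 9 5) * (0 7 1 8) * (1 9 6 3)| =6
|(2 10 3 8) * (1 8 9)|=6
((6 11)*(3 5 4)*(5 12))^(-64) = (12)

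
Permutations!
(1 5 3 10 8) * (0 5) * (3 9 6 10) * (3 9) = (0 5 3 9 6 10 8 1) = [5, 0, 2, 9, 4, 3, 10, 7, 1, 6, 8]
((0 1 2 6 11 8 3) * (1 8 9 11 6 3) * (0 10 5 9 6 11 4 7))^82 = ((0 8 1 2 3 10 5 9 4 7)(6 11))^82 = (11)(0 1 3 5 4)(2 10 9 7 8)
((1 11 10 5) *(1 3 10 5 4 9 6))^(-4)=((1 11 5 3 10 4 9 6))^(-4)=(1 10)(3 6)(4 11)(5 9)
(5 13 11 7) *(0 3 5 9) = [3, 1, 2, 5, 4, 13, 6, 9, 8, 0, 10, 7, 12, 11] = (0 3 5 13 11 7 9)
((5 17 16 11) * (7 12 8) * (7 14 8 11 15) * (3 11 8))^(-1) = ((3 11 5 17 16 15 7 12 8 14))^(-1) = (3 14 8 12 7 15 16 17 5 11)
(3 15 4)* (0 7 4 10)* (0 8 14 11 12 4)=(0 7)(3 15 10 8 14 11 12 4)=[7, 1, 2, 15, 3, 5, 6, 0, 14, 9, 8, 12, 4, 13, 11, 10]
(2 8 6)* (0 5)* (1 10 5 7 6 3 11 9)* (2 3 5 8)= (0 7 6 3 11 9 1 10 8 5)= [7, 10, 2, 11, 4, 0, 3, 6, 5, 1, 8, 9]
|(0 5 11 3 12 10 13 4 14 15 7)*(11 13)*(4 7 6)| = |(0 5 13 7)(3 12 10 11)(4 14 15 6)| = 4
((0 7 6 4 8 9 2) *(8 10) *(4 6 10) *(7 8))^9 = (0 8 9 2)(7 10)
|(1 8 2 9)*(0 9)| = |(0 9 1 8 2)| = 5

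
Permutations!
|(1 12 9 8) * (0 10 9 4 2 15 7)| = |(0 10 9 8 1 12 4 2 15 7)| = 10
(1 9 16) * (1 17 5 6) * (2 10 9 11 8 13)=(1 11 8 13 2 10 9 16 17 5 6)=[0, 11, 10, 3, 4, 6, 1, 7, 13, 16, 9, 8, 12, 2, 14, 15, 17, 5]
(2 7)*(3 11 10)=(2 7)(3 11 10)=[0, 1, 7, 11, 4, 5, 6, 2, 8, 9, 3, 10]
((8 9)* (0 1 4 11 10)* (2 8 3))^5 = ((0 1 4 11 10)(2 8 9 3))^5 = (11)(2 8 9 3)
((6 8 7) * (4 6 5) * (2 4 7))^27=(2 8 6 4)(5 7)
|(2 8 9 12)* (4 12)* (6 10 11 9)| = |(2 8 6 10 11 9 4 12)| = 8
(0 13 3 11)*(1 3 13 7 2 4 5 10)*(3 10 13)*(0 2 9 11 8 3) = (0 7 9 11 2 4 5 13)(1 10)(3 8) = [7, 10, 4, 8, 5, 13, 6, 9, 3, 11, 1, 2, 12, 0]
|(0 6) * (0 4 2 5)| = 5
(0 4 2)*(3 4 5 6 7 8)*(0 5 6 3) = (0 6 7 8)(2 5 3 4) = [6, 1, 5, 4, 2, 3, 7, 8, 0]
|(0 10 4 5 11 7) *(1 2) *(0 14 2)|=9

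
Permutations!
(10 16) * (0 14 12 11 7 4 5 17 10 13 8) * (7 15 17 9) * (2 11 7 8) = (0 14 12 7 4 5 9 8)(2 11 15 17 10 16 13) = [14, 1, 11, 3, 5, 9, 6, 4, 0, 8, 16, 15, 7, 2, 12, 17, 13, 10]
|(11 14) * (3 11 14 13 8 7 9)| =6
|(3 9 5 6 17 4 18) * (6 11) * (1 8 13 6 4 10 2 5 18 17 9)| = 42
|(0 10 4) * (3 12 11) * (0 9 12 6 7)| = 9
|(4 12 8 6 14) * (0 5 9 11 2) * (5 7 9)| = 5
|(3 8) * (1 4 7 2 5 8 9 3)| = 6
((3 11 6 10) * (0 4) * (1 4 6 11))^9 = (11)(0 3)(1 6)(4 10)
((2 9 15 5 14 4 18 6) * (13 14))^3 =(2 5 4)(6 15 14)(9 13 18)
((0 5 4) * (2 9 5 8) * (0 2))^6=(2 5)(4 9)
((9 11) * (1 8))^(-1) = ((1 8)(9 11))^(-1) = (1 8)(9 11)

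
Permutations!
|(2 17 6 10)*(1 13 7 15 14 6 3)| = |(1 13 7 15 14 6 10 2 17 3)| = 10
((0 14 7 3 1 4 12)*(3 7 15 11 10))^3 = ((0 14 15 11 10 3 1 4 12))^3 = (0 11 1)(3 12 15)(4 14 10)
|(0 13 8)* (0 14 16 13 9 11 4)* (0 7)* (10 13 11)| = 10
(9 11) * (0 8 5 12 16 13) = [8, 1, 2, 3, 4, 12, 6, 7, 5, 11, 10, 9, 16, 0, 14, 15, 13] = (0 8 5 12 16 13)(9 11)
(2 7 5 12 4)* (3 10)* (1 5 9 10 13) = [0, 5, 7, 13, 2, 12, 6, 9, 8, 10, 3, 11, 4, 1] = (1 5 12 4 2 7 9 10 3 13)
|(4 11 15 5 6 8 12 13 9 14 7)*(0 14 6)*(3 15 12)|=13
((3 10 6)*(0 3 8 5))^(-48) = (10) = ((0 3 10 6 8 5))^(-48)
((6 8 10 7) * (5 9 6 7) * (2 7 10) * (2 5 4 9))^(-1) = ((2 7 10 4 9 6 8 5))^(-1) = (2 5 8 6 9 4 10 7)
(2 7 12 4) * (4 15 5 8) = (2 7 12 15 5 8 4) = [0, 1, 7, 3, 2, 8, 6, 12, 4, 9, 10, 11, 15, 13, 14, 5]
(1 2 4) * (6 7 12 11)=(1 2 4)(6 7 12 11)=[0, 2, 4, 3, 1, 5, 7, 12, 8, 9, 10, 6, 11]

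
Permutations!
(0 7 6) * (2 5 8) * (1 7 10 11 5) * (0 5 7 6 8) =(0 10 11 7 8 2 1 6 5) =[10, 6, 1, 3, 4, 0, 5, 8, 2, 9, 11, 7]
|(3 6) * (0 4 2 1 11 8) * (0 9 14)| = 8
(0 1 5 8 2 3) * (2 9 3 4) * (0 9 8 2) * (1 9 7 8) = (0 9 3 7 8 1 5 2 4) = [9, 5, 4, 7, 0, 2, 6, 8, 1, 3]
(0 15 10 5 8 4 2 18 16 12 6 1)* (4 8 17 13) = (0 15 10 5 17 13 4 2 18 16 12 6 1) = [15, 0, 18, 3, 2, 17, 1, 7, 8, 9, 5, 11, 6, 4, 14, 10, 12, 13, 16]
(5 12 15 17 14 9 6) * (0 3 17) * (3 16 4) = [16, 1, 2, 17, 3, 12, 5, 7, 8, 6, 10, 11, 15, 13, 9, 0, 4, 14] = (0 16 4 3 17 14 9 6 5 12 15)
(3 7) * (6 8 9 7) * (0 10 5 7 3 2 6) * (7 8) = [10, 1, 6, 0, 4, 8, 7, 2, 9, 3, 5] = (0 10 5 8 9 3)(2 6 7)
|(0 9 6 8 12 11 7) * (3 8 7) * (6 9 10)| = |(0 10 6 7)(3 8 12 11)| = 4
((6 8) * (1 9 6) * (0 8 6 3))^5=((0 8 1 9 3))^5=(9)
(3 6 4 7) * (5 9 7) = (3 6 4 5 9 7) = [0, 1, 2, 6, 5, 9, 4, 3, 8, 7]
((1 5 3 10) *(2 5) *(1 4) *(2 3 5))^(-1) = (1 4 10 3)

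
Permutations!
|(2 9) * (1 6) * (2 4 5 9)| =6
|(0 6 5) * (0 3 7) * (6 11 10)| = 7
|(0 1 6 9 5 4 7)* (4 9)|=10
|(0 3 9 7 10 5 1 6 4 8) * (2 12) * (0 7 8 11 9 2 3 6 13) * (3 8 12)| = 12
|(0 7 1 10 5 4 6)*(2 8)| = |(0 7 1 10 5 4 6)(2 8)| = 14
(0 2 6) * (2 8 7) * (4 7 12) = (0 8 12 4 7 2 6) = [8, 1, 6, 3, 7, 5, 0, 2, 12, 9, 10, 11, 4]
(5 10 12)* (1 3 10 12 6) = [0, 3, 2, 10, 4, 12, 1, 7, 8, 9, 6, 11, 5] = (1 3 10 6)(5 12)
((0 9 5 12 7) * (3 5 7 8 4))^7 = (0 9 7)(3 12 4 5 8)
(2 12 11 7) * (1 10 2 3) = (1 10 2 12 11 7 3) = [0, 10, 12, 1, 4, 5, 6, 3, 8, 9, 2, 7, 11]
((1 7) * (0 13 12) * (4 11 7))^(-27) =(13)(1 4 11 7)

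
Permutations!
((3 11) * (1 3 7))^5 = ((1 3 11 7))^5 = (1 3 11 7)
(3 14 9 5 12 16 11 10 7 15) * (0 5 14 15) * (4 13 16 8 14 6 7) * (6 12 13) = [5, 1, 2, 15, 6, 13, 7, 0, 14, 12, 4, 10, 8, 16, 9, 3, 11] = (0 5 13 16 11 10 4 6 7)(3 15)(8 14 9 12)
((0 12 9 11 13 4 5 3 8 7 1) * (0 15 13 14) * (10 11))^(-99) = ((0 12 9 10 11 14)(1 15 13 4 5 3 8 7))^(-99) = (0 10)(1 3 13 7 5 15 8 4)(9 14)(11 12)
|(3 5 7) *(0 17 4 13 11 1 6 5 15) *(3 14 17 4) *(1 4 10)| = |(0 10 1 6 5 7 14 17 3 15)(4 13 11)| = 30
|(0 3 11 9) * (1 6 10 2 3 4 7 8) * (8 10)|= |(0 4 7 10 2 3 11 9)(1 6 8)|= 24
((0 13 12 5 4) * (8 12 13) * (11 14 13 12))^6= (0 5 13 11)(4 12 14 8)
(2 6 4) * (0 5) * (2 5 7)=(0 7 2 6 4 5)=[7, 1, 6, 3, 5, 0, 4, 2]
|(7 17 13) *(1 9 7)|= 5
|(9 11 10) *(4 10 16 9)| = 6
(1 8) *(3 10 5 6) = (1 8)(3 10 5 6) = [0, 8, 2, 10, 4, 6, 3, 7, 1, 9, 5]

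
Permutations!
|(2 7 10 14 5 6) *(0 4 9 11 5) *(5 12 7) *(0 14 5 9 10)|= |(14)(0 4 10 5 6 2 9 11 12 7)|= 10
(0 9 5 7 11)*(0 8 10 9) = (5 7 11 8 10 9) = [0, 1, 2, 3, 4, 7, 6, 11, 10, 5, 9, 8]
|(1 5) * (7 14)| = 2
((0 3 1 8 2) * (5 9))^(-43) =(0 1 2 3 8)(5 9)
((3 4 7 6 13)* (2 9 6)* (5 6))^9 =(2 9 5 6 13 3 4 7)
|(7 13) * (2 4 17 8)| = |(2 4 17 8)(7 13)| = 4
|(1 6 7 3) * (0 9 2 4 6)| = |(0 9 2 4 6 7 3 1)| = 8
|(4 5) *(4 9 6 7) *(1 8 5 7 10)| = |(1 8 5 9 6 10)(4 7)| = 6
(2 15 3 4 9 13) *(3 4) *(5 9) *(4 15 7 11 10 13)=[0, 1, 7, 3, 5, 9, 6, 11, 8, 4, 13, 10, 12, 2, 14, 15]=(15)(2 7 11 10 13)(4 5 9)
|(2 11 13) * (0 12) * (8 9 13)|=|(0 12)(2 11 8 9 13)|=10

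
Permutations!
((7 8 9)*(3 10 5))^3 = (10) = ((3 10 5)(7 8 9))^3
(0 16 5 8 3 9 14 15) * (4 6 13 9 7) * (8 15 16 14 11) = (0 14 16 5 15)(3 7 4 6 13 9 11 8) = [14, 1, 2, 7, 6, 15, 13, 4, 3, 11, 10, 8, 12, 9, 16, 0, 5]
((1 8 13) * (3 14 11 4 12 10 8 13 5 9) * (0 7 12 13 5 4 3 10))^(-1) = (0 12 7)(1 13 4 8 10 9 5)(3 11 14)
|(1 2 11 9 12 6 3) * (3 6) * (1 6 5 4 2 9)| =|(1 9 12 3 6 5 4 2 11)| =9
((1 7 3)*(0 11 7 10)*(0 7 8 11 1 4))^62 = ((0 1 10 7 3 4)(8 11))^62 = (11)(0 10 3)(1 7 4)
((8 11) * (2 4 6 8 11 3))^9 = (11)(2 3 8 6 4) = ((11)(2 4 6 8 3))^9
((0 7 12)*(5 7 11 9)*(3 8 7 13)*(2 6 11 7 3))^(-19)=(0 12 7)(2 13 5 9 11 6)(3 8)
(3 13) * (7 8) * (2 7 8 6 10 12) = [0, 1, 7, 13, 4, 5, 10, 6, 8, 9, 12, 11, 2, 3] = (2 7 6 10 12)(3 13)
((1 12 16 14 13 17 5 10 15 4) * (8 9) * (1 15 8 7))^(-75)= ((1 12 16 14 13 17 5 10 8 9 7)(4 15))^(-75)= (1 16 13 5 8 7 12 14 17 10 9)(4 15)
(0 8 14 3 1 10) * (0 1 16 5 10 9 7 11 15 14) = (0 8)(1 9 7 11 15 14 3 16 5 10) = [8, 9, 2, 16, 4, 10, 6, 11, 0, 7, 1, 15, 12, 13, 3, 14, 5]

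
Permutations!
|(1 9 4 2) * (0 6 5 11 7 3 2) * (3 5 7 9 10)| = 28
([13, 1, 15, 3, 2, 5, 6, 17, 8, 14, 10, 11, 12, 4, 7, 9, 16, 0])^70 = [7, 1, 13, 3, 0, 5, 6, 9, 8, 2, 10, 11, 12, 17, 15, 4, 16, 14]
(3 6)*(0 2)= [2, 1, 0, 6, 4, 5, 3]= (0 2)(3 6)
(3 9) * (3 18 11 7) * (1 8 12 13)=(1 8 12 13)(3 9 18 11 7)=[0, 8, 2, 9, 4, 5, 6, 3, 12, 18, 10, 7, 13, 1, 14, 15, 16, 17, 11]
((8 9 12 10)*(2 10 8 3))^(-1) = (2 3 10)(8 12 9) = ((2 10 3)(8 9 12))^(-1)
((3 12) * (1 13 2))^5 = (1 2 13)(3 12)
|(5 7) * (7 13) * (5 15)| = 4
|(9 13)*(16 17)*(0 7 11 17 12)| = 6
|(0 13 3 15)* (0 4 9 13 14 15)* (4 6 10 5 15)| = |(0 14 4 9 13 3)(5 15 6 10)| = 12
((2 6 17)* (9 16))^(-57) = (17)(9 16)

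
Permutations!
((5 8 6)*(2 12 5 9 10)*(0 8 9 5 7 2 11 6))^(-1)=(0 8)(2 7 12)(5 6 11 10 9)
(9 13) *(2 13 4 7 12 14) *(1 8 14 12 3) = (1 8 14 2 13 9 4 7 3) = [0, 8, 13, 1, 7, 5, 6, 3, 14, 4, 10, 11, 12, 9, 2]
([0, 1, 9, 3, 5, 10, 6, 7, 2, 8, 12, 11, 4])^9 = (4 5 10 12)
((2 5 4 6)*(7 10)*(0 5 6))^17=(0 4 5)(2 6)(7 10)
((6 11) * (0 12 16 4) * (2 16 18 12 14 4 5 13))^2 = ((0 14 4)(2 16 5 13)(6 11)(12 18))^2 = (18)(0 4 14)(2 5)(13 16)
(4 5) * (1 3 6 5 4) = (1 3 6 5) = [0, 3, 2, 6, 4, 1, 5]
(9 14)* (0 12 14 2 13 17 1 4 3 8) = (0 12 14 9 2 13 17 1 4 3 8) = [12, 4, 13, 8, 3, 5, 6, 7, 0, 2, 10, 11, 14, 17, 9, 15, 16, 1]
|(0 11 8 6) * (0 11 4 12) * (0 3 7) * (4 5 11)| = 9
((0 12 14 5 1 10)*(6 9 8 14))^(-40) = (0 14 12 5 6 1 9 10 8)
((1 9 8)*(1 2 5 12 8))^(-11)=((1 9)(2 5 12 8))^(-11)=(1 9)(2 5 12 8)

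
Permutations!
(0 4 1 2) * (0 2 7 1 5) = (0 4 5)(1 7) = [4, 7, 2, 3, 5, 0, 6, 1]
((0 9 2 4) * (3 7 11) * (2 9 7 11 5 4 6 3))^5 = (0 7 5 4)(2 6 3 11)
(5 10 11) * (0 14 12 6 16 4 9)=(0 14 12 6 16 4 9)(5 10 11)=[14, 1, 2, 3, 9, 10, 16, 7, 8, 0, 11, 5, 6, 13, 12, 15, 4]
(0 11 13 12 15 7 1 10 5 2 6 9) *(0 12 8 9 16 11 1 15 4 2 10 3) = (0 1 3)(2 6 16 11 13 8 9 12 4)(5 10)(7 15) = [1, 3, 6, 0, 2, 10, 16, 15, 9, 12, 5, 13, 4, 8, 14, 7, 11]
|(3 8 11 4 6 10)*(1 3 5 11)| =15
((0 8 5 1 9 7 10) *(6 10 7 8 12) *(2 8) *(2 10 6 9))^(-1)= (0 10 9 12)(1 5 8 2)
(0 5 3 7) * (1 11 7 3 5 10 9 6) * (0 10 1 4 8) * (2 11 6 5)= [1, 6, 11, 3, 8, 2, 4, 10, 0, 5, 9, 7]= (0 1 6 4 8)(2 11 7 10 9 5)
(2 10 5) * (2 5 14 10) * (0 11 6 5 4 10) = (0 11 6 5 4 10 14) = [11, 1, 2, 3, 10, 4, 5, 7, 8, 9, 14, 6, 12, 13, 0]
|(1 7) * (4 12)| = |(1 7)(4 12)| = 2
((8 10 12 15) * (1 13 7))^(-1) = ((1 13 7)(8 10 12 15))^(-1) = (1 7 13)(8 15 12 10)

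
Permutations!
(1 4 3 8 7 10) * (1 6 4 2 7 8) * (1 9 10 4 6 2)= (2 7 4 3 9 10)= [0, 1, 7, 9, 3, 5, 6, 4, 8, 10, 2]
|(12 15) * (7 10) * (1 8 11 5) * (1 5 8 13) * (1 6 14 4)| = 10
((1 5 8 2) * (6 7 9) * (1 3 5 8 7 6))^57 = (1 8 2 3 5 7 9)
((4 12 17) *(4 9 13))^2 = (4 17 13 12 9)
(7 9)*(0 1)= (0 1)(7 9)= [1, 0, 2, 3, 4, 5, 6, 9, 8, 7]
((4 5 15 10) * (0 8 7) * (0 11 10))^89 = (0 8 7 11 10 4 5 15)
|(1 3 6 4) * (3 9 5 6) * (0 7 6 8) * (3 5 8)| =|(0 7 6 4 1 9 8)(3 5)| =14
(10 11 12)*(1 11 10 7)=(1 11 12 7)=[0, 11, 2, 3, 4, 5, 6, 1, 8, 9, 10, 12, 7]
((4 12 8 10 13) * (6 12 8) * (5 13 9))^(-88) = ((4 8 10 9 5 13)(6 12))^(-88) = (4 10 5)(8 9 13)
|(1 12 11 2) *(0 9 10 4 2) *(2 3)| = |(0 9 10 4 3 2 1 12 11)| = 9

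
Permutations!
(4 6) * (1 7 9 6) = [0, 7, 2, 3, 1, 5, 4, 9, 8, 6] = (1 7 9 6 4)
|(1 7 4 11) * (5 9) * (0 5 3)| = 4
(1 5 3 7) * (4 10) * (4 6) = (1 5 3 7)(4 10 6) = [0, 5, 2, 7, 10, 3, 4, 1, 8, 9, 6]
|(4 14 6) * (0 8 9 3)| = |(0 8 9 3)(4 14 6)| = 12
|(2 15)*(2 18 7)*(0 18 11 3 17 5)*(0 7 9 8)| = 28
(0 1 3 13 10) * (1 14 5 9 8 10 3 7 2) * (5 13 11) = (0 14 13 3 11 5 9 8 10)(1 7 2) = [14, 7, 1, 11, 4, 9, 6, 2, 10, 8, 0, 5, 12, 3, 13]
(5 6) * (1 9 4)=(1 9 4)(5 6)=[0, 9, 2, 3, 1, 6, 5, 7, 8, 4]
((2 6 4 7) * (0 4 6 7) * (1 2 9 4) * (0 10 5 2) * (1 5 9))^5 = ((0 5 2 7 1)(4 10 9))^5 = (4 9 10)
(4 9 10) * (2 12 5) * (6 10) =(2 12 5)(4 9 6 10) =[0, 1, 12, 3, 9, 2, 10, 7, 8, 6, 4, 11, 5]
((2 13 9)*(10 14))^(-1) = ((2 13 9)(10 14))^(-1) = (2 9 13)(10 14)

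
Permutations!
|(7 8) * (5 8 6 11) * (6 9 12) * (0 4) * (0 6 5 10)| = |(0 4 6 11 10)(5 8 7 9 12)| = 5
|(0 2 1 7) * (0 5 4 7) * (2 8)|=12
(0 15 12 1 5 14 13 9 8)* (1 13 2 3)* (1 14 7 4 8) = (0 15 12 13 9 1 5 7 4 8)(2 3 14) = [15, 5, 3, 14, 8, 7, 6, 4, 0, 1, 10, 11, 13, 9, 2, 12]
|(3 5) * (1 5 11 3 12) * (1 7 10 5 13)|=|(1 13)(3 11)(5 12 7 10)|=4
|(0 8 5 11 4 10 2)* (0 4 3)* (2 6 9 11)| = |(0 8 5 2 4 10 6 9 11 3)| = 10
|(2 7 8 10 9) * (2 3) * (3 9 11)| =|(2 7 8 10 11 3)| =6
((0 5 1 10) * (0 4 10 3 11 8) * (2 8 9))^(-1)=(0 8 2 9 11 3 1 5)(4 10)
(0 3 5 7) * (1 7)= (0 3 5 1 7)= [3, 7, 2, 5, 4, 1, 6, 0]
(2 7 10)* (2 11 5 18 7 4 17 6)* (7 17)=(2 4 7 10 11 5 18 17 6)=[0, 1, 4, 3, 7, 18, 2, 10, 8, 9, 11, 5, 12, 13, 14, 15, 16, 6, 17]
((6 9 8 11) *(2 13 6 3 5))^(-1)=(2 5 3 11 8 9 6 13)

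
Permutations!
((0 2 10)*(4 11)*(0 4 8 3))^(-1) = (0 3 8 11 4 10 2)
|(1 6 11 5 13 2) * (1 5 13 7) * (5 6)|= 12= |(1 5 7)(2 6 11 13)|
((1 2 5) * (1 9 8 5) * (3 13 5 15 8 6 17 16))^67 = (1 2)(3 6 13 17 5 16 9)(8 15)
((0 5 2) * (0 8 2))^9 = ((0 5)(2 8))^9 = (0 5)(2 8)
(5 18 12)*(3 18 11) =(3 18 12 5 11) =[0, 1, 2, 18, 4, 11, 6, 7, 8, 9, 10, 3, 5, 13, 14, 15, 16, 17, 12]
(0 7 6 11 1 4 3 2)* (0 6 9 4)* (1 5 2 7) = (0 1)(2 6 11 5)(3 7 9 4) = [1, 0, 6, 7, 3, 2, 11, 9, 8, 4, 10, 5]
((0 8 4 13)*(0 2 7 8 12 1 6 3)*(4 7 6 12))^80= (0 13 6)(2 3 4)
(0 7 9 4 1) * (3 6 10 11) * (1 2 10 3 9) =(0 7 1)(2 10 11 9 4)(3 6) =[7, 0, 10, 6, 2, 5, 3, 1, 8, 4, 11, 9]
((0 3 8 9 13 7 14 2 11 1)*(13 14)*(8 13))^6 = ((0 3 13 7 8 9 14 2 11 1))^6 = (0 14 13 11 8)(1 9 3 2 7)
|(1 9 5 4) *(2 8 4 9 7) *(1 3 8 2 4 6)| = |(1 7 4 3 8 6)(5 9)| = 6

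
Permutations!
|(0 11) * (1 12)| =2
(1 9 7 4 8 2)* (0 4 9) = [4, 0, 1, 3, 8, 5, 6, 9, 2, 7] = (0 4 8 2 1)(7 9)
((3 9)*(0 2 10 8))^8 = ((0 2 10 8)(3 9))^8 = (10)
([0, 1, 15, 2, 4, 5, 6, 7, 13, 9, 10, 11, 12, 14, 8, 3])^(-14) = [0, 1, 15, 2, 4, 5, 6, 7, 13, 9, 10, 11, 12, 14, 8, 3]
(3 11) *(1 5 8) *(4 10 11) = (1 5 8)(3 4 10 11) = [0, 5, 2, 4, 10, 8, 6, 7, 1, 9, 11, 3]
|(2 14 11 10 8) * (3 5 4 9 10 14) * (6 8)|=8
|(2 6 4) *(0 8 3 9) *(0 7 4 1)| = 9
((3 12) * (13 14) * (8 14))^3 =(14)(3 12)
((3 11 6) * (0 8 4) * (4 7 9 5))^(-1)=((0 8 7 9 5 4)(3 11 6))^(-1)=(0 4 5 9 7 8)(3 6 11)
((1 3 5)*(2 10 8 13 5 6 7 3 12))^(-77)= (13)(3 6 7)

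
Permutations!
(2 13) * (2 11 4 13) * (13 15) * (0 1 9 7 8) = [1, 9, 2, 3, 15, 5, 6, 8, 0, 7, 10, 4, 12, 11, 14, 13] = (0 1 9 7 8)(4 15 13 11)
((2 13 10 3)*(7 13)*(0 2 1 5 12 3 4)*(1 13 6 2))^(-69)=((0 1 5 12 3 13 10 4)(2 7 6))^(-69)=(0 12 10 1 3 4 5 13)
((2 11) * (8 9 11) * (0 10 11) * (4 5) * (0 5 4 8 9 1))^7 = (0 1 8 5 9 2 11 10)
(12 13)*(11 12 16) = (11 12 13 16) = [0, 1, 2, 3, 4, 5, 6, 7, 8, 9, 10, 12, 13, 16, 14, 15, 11]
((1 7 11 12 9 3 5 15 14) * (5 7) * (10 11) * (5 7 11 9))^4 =((1 7 10 9 3 11 12 5 15 14))^4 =(1 3 15 10 12)(5 7 11 14 9)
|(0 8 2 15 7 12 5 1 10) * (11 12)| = |(0 8 2 15 7 11 12 5 1 10)| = 10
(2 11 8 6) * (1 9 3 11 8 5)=[0, 9, 8, 11, 4, 1, 2, 7, 6, 3, 10, 5]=(1 9 3 11 5)(2 8 6)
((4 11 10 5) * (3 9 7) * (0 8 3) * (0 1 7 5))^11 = ((0 8 3 9 5 4 11 10)(1 7))^11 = (0 9 11 8 5 10 3 4)(1 7)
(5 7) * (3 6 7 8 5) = (3 6 7)(5 8) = [0, 1, 2, 6, 4, 8, 7, 3, 5]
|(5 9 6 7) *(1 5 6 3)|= 4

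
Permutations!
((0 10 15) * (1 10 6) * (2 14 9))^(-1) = (0 15 10 1 6)(2 9 14)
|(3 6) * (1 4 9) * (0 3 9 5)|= 7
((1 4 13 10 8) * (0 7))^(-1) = ((0 7)(1 4 13 10 8))^(-1) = (0 7)(1 8 10 13 4)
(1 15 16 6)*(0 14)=(0 14)(1 15 16 6)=[14, 15, 2, 3, 4, 5, 1, 7, 8, 9, 10, 11, 12, 13, 0, 16, 6]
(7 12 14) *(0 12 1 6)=(0 12 14 7 1 6)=[12, 6, 2, 3, 4, 5, 0, 1, 8, 9, 10, 11, 14, 13, 7]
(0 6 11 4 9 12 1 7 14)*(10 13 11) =(0 6 10 13 11 4 9 12 1 7 14) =[6, 7, 2, 3, 9, 5, 10, 14, 8, 12, 13, 4, 1, 11, 0]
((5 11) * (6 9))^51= ((5 11)(6 9))^51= (5 11)(6 9)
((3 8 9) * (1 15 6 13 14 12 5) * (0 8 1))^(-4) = (0 13 3 5 6 9 12 15 8 14 1)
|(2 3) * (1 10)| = 2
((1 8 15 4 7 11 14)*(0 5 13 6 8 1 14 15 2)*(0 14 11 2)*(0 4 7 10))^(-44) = (0 4 6 5 10 8 13)(2 14 11 15 7)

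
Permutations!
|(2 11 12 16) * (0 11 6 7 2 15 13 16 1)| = 12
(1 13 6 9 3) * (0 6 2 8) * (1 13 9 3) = (0 6 3 13 2 8)(1 9) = [6, 9, 8, 13, 4, 5, 3, 7, 0, 1, 10, 11, 12, 2]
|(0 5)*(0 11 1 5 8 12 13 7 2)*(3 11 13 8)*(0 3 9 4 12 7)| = 12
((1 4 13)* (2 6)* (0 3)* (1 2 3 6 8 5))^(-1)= ((0 6 3)(1 4 13 2 8 5))^(-1)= (0 3 6)(1 5 8 2 13 4)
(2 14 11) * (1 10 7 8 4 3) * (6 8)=(1 10 7 6 8 4 3)(2 14 11)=[0, 10, 14, 1, 3, 5, 8, 6, 4, 9, 7, 2, 12, 13, 11]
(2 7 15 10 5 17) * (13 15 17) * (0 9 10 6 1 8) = [9, 8, 7, 3, 4, 13, 1, 17, 0, 10, 5, 11, 12, 15, 14, 6, 16, 2] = (0 9 10 5 13 15 6 1 8)(2 7 17)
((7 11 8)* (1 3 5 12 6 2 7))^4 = ((1 3 5 12 6 2 7 11 8))^4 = (1 6 8 12 11 5 7 3 2)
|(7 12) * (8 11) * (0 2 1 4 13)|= 10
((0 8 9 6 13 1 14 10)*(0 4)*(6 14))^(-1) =(0 4 10 14 9 8)(1 13 6)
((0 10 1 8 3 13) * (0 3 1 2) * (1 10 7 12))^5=((0 7 12 1 8 10 2)(3 13))^5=(0 10 1 7 2 8 12)(3 13)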